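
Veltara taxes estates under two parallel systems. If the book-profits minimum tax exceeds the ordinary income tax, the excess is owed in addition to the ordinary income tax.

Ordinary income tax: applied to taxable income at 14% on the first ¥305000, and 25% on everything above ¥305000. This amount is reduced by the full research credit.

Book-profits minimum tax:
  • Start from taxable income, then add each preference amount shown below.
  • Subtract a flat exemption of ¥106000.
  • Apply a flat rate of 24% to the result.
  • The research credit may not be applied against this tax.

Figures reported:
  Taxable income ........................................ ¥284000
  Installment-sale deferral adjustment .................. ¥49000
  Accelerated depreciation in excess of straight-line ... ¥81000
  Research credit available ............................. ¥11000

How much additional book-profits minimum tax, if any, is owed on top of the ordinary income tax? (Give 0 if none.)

Book-profits minimum tax:
  Adjusted income: ¥284000 + ¥49000 + ¥81000 = ¥414000
  Less exemption ¥106000 → base ¥308000
  ¥308000 × 24% = ¥73920

Ordinary income tax:
  ¥284000 × 14% = ¥39760
  Less research credit ¥11000 → ¥28760

Excess of book-profits minimum tax over ordinary income tax: ¥73920 − ¥28760 = ¥45160.

¥45160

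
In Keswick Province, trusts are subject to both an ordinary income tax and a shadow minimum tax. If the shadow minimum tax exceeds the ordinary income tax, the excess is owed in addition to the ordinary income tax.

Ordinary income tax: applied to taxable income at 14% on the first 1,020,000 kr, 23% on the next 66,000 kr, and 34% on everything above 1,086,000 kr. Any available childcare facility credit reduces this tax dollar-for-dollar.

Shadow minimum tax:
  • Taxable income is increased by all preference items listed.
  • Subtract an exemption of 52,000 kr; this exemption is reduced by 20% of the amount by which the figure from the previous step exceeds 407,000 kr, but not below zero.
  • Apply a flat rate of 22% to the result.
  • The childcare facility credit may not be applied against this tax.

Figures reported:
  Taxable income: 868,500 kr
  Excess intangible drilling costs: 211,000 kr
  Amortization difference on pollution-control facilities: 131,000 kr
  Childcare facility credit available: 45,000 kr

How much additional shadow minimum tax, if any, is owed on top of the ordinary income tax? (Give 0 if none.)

189,720 kr

Ordinary income tax:
  868,500 kr × 14% = 121,590 kr
  Less childcare facility credit 45,000 kr → 76,590 kr

Shadow minimum tax:
  Adjusted income: 868,500 kr + 211,000 kr + 131,000 kr = 1,210,500 kr
  Exemption: 20% × (1,210,500 kr − 407,000 kr) = 160,700 kr ≥ 52,000 kr, so the exemption is fully phased out
  Base: 1,210,500 kr − 0 kr = 1,210,500 kr
  1,210,500 kr × 22% = 266,310 kr

Excess of shadow minimum tax over ordinary income tax: 266,310 kr − 76,590 kr = 189,720 kr.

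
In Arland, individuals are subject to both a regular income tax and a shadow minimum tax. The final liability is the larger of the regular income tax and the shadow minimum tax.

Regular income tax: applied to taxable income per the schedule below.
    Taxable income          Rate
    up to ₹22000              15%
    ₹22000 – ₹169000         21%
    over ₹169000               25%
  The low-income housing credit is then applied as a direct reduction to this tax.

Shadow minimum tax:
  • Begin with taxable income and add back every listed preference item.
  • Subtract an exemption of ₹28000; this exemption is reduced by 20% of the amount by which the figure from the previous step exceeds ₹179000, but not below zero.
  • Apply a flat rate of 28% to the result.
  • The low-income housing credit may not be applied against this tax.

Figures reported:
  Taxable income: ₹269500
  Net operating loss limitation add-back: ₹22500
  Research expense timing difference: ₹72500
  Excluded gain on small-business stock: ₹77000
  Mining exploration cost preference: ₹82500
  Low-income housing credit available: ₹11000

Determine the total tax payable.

₹146720

Shadow minimum tax:
  Adjusted income: ₹269500 + ₹22500 + ₹72500 + ₹77000 + ₹82500 = ₹524000
  Exemption: 20% × (₹524000 − ₹179000) = ₹69000 ≥ ₹28000, so the exemption is fully phased out
  Base: ₹524000 − ₹0 = ₹524000
  ₹524000 × 28% = ₹146720

Regular income tax:
  ₹22000 × 15% = ₹3300
  ₹147000 × 21% = ₹30870
  ₹100500 × 25% = ₹25125
  → ₹59295
  Less low-income housing credit ₹11000 → ₹48295

₹146720 > ₹48295, so the shadow minimum tax is the binding amount.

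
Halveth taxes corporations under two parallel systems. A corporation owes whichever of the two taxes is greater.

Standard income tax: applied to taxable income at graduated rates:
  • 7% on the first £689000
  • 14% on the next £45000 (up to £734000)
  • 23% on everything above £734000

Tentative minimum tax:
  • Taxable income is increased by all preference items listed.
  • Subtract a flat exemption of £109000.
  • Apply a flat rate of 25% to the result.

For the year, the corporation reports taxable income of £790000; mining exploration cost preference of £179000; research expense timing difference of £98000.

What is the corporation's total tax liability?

£239500

Tentative minimum tax:
  Adjusted income: £790000 + £179000 + £98000 = £1067000
  Less exemption £109000 → base £958000
  £958000 × 25% = £239500

Standard income tax:
  £689000 × 7% = £48230
  £45000 × 14% = £6300
  £56000 × 23% = £12880
  → £67410

£239500 > £67410, so the tentative minimum tax is the binding amount.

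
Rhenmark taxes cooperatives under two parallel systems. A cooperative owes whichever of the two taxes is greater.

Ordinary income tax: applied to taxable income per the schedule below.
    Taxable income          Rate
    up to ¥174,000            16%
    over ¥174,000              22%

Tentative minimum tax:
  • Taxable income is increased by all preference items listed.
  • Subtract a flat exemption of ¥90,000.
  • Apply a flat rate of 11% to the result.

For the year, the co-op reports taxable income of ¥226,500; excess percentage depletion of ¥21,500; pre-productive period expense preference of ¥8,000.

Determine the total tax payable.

Tentative minimum tax:
  Adjusted income: ¥226,500 + ¥21,500 + ¥8,000 = ¥256,000
  Less exemption ¥90,000 → base ¥166,000
  ¥166,000 × 11% = ¥18,260

Ordinary income tax:
  ¥174,000 × 16% = ¥27,840
  ¥52,500 × 22% = ¥11,550
  → ¥39,390

¥39,390 > ¥18,260, so the ordinary income tax governs.

¥39,390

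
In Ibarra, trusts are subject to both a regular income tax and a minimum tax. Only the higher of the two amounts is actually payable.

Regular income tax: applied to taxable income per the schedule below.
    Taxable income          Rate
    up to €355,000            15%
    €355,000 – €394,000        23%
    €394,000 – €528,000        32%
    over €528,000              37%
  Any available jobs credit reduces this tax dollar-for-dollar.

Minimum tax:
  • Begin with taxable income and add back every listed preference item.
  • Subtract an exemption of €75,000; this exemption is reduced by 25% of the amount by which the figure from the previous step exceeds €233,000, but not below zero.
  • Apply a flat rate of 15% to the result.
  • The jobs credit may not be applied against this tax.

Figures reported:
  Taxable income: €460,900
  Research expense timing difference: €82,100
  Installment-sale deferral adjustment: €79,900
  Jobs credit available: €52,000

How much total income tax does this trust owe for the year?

Minimum tax:
  Adjusted income: €460,900 + €82,100 + €79,900 = €622,900
  Exemption: 25% × (€622,900 − €233,000) = €97,475 ≥ €75,000, so the exemption is fully phased out
  Base: €622,900 − €0 = €622,900
  €622,900 × 15% = €93,435

Regular income tax:
  €355,000 × 15% = €53,250
  €39,000 × 23% = €8,970
  €66,900 × 32% = €21,408
  → €83,628
  Less jobs credit €52,000 → €31,628

€93,435 > €31,628, so the minimum tax is the binding amount.

€93,435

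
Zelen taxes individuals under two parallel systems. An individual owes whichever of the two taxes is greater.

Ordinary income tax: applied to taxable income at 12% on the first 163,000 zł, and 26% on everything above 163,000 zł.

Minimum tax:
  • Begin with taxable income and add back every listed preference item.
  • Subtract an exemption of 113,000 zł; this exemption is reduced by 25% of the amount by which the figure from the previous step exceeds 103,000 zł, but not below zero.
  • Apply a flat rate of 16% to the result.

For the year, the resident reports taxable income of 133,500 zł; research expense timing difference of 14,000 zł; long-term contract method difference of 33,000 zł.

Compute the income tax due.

16,020 zł

Minimum tax:
  Adjusted income: 133,500 zł + 14,000 zł + 33,000 zł = 180,500 zł
  Exemption: 113,000 zł − 25% × (180,500 zł − 103,000 zł) = 113,000 zł − 19,375 zł = 93,625 zł
  Base: 180,500 zł − 93,625 zł = 86,875 zł
  86,875 zł × 16% = 13,900 zł

Ordinary income tax:
  133,500 zł × 12% = 16,020 zł

16,020 zł > 13,900 zł, so the ordinary income tax governs.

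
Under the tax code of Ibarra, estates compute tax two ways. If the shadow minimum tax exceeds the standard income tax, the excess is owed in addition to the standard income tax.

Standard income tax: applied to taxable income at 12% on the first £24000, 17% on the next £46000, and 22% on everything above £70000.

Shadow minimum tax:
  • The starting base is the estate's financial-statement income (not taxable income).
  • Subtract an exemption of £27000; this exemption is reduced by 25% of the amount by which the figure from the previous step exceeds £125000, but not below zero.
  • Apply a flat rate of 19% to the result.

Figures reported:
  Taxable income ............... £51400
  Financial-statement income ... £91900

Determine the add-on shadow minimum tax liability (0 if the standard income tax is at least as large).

£4793

Shadow minimum tax:
  Base (financial-statement income): £91900
  Exemption: £91900 ≤ £125000, so full £27000 applies
  Base: £91900 − £27000 = £64900
  £64900 × 19% = £12331

Standard income tax:
  £24000 × 12% = £2880
  £27400 × 17% = £4658
  → £7538

Excess of shadow minimum tax over standard income tax: £12331 − £7538 = £4793.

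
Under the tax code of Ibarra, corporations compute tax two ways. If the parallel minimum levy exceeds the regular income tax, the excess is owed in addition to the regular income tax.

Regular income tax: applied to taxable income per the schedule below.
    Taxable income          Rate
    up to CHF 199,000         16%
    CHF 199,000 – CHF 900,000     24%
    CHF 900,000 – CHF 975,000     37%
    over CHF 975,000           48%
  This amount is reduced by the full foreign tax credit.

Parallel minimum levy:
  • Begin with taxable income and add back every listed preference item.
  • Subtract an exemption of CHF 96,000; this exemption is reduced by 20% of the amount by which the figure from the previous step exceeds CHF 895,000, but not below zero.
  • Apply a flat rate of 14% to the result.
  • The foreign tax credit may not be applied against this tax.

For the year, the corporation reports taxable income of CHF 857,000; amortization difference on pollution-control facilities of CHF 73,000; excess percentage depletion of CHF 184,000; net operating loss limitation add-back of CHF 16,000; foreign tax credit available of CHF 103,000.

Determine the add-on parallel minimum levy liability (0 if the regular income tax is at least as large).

Regular income tax:
  CHF 199,000 × 16% = CHF 31,840
  CHF 658,000 × 24% = CHF 157,920
  → CHF 189,760
  Less foreign tax credit CHF 103,000 → CHF 86,760

Parallel minimum levy:
  Adjusted income: CHF 857,000 + CHF 73,000 + CHF 184,000 + CHF 16,000 = CHF 1,130,000
  Exemption: CHF 96,000 − 20% × (CHF 1,130,000 − CHF 895,000) = CHF 96,000 − CHF 47,000 = CHF 49,000
  Base: CHF 1,130,000 − CHF 49,000 = CHF 1,081,000
  CHF 1,081,000 × 14% = CHF 151,340

Excess of parallel minimum levy over regular income tax: CHF 151,340 − CHF 86,760 = CHF 64,580.

CHF 64,580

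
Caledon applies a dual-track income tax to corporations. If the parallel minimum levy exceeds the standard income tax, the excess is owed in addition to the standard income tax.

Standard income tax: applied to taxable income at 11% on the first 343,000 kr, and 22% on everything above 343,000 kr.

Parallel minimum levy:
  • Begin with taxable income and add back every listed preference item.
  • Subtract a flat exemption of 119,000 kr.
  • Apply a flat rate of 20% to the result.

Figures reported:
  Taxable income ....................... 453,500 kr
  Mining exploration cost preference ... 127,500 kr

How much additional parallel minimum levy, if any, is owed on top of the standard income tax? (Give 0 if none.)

30,360 kr

Parallel minimum levy:
  Adjusted income: 453,500 kr + 127,500 kr = 581,000 kr
  Less exemption 119,000 kr → base 462,000 kr
  462,000 kr × 20% = 92,400 kr

Standard income tax:
  343,000 kr × 11% = 37,730 kr
  110,500 kr × 22% = 24,310 kr
  → 62,040 kr

Excess of parallel minimum levy over standard income tax: 92,400 kr − 62,040 kr = 30,360 kr.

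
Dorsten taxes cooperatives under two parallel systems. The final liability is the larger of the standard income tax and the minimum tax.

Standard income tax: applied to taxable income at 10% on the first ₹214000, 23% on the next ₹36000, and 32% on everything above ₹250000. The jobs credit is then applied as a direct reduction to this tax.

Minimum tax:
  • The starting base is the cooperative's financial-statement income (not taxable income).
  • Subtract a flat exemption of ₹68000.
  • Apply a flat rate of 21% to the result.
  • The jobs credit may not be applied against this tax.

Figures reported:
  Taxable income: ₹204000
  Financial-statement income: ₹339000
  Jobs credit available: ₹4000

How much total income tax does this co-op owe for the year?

Minimum tax:
  Base (financial-statement income): ₹339000
  Less exemption ₹68000 → base ₹271000
  ₹271000 × 21% = ₹56910

Standard income tax:
  ₹204000 × 10% = ₹20400
  Less jobs credit ₹4000 → ₹16400

₹56910 > ₹16400, so the minimum tax is the binding amount.

₹56910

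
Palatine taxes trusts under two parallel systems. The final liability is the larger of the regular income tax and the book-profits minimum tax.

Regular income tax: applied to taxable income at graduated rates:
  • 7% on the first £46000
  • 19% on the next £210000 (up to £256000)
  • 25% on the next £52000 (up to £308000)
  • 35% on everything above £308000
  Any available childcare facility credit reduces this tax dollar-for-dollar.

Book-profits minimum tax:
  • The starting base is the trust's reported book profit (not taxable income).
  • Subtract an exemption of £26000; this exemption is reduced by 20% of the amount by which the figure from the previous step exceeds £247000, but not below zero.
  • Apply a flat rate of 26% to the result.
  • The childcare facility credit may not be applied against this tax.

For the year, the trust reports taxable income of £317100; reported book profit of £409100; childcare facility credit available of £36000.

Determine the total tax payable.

£106366

Book-profits minimum tax:
  Base (reported book profit): £409100
  Exemption: 20% × (£409100 − £247000) = £32420 ≥ £26000, so the exemption is fully phased out
  Base: £409100 − £0 = £409100
  £409100 × 26% = £106366

Regular income tax:
  £46000 × 7% = £3220
  £210000 × 19% = £39900
  £52000 × 25% = £13000
  £9100 × 35% = £3185
  → £59305
  Less childcare facility credit £36000 → £23305

£106366 > £23305, so the book-profits minimum tax is the binding amount.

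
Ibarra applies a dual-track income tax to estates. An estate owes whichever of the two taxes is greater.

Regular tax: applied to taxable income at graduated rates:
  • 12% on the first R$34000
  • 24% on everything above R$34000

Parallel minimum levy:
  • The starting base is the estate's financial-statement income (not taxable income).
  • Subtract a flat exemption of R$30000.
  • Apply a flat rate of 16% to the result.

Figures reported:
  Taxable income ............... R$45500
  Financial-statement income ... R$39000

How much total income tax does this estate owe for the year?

R$6840

Regular tax:
  R$34000 × 12% = R$4080
  R$11500 × 24% = R$2760
  → R$6840

Parallel minimum levy:
  Base (financial-statement income): R$39000
  Less exemption R$30000 → base R$9000
  R$9000 × 16% = R$1440

R$6840 > R$1440, so the regular tax governs.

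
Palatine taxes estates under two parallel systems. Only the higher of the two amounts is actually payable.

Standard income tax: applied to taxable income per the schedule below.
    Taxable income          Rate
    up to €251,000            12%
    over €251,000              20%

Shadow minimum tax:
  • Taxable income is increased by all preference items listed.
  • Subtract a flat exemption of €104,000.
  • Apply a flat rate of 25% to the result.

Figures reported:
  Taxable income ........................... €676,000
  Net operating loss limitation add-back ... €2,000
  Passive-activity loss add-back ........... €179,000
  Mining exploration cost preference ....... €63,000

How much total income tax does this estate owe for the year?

Standard income tax:
  €251,000 × 12% = €30,120
  €425,000 × 20% = €85,000
  → €115,120

Shadow minimum tax:
  Adjusted income: €676,000 + €2,000 + €179,000 + €63,000 = €920,000
  Less exemption €104,000 → base €816,000
  €816,000 × 25% = €204,000

€204,000 > €115,120, so the shadow minimum tax is the binding amount.

€204,000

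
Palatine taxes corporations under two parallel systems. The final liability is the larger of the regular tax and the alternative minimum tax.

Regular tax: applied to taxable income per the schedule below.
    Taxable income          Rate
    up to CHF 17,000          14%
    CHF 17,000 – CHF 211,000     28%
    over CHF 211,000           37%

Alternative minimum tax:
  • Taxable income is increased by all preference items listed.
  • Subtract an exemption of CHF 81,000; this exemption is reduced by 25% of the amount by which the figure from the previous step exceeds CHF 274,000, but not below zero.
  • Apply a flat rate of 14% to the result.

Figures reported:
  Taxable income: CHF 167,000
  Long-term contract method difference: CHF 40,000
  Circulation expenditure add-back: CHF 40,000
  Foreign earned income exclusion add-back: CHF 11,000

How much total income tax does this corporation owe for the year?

CHF 44,380

Regular tax:
  CHF 17,000 × 14% = CHF 2,380
  CHF 150,000 × 28% = CHF 42,000
  → CHF 44,380

Alternative minimum tax:
  Adjusted income: CHF 167,000 + CHF 40,000 + CHF 40,000 + CHF 11,000 = CHF 258,000
  Exemption: CHF 258,000 ≤ CHF 274,000, so full CHF 81,000 applies
  Base: CHF 258,000 − CHF 81,000 = CHF 177,000
  CHF 177,000 × 14% = CHF 24,780

CHF 44,380 > CHF 24,780, so the regular tax governs.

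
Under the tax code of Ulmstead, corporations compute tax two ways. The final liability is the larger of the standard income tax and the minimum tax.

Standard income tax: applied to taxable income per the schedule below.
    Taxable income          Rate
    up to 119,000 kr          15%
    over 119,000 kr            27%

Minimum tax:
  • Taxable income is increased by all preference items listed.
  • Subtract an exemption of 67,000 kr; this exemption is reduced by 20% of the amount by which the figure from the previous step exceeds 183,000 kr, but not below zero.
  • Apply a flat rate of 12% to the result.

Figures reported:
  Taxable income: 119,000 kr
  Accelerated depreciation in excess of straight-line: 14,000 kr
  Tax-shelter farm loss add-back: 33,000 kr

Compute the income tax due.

17,850 kr

Standard income tax:
  119,000 kr × 15% = 17,850 kr

Minimum tax:
  Adjusted income: 119,000 kr + 14,000 kr + 33,000 kr = 166,000 kr
  Exemption: 166,000 kr ≤ 183,000 kr, so full 67,000 kr applies
  Base: 166,000 kr − 67,000 kr = 99,000 kr
  99,000 kr × 12% = 11,880 kr

17,850 kr > 11,880 kr, so the standard income tax governs.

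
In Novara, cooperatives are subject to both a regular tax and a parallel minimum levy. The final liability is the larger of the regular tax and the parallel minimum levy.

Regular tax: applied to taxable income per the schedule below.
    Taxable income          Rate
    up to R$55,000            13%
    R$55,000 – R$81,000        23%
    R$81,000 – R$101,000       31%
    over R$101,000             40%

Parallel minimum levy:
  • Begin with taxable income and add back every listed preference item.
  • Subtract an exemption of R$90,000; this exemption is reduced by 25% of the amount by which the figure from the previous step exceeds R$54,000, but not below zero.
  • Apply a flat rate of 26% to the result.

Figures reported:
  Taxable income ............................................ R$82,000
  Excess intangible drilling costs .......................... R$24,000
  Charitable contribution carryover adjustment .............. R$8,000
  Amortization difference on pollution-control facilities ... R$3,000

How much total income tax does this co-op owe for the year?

Parallel minimum levy:
  Adjusted income: R$82,000 + R$24,000 + R$8,000 + R$3,000 = R$117,000
  Exemption: R$90,000 − 25% × (R$117,000 − R$54,000) = R$90,000 − R$15,750 = R$74,250
  Base: R$117,000 − R$74,250 = R$42,750
  R$42,750 × 26% = R$11,115

Regular tax:
  R$55,000 × 13% = R$7,150
  R$26,000 × 23% = R$5,980
  R$1,000 × 31% = R$310
  → R$13,440

R$13,440 > R$11,115, so the regular tax governs.

R$13,440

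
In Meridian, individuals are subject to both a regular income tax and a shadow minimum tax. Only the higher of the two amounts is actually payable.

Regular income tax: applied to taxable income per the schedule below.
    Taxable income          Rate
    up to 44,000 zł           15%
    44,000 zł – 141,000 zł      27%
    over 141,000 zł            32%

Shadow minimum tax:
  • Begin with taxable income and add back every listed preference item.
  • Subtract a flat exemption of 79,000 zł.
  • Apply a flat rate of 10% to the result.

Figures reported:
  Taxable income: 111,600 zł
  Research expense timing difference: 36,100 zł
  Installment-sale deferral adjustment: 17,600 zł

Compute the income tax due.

24,852 zł

Shadow minimum tax:
  Adjusted income: 111,600 zł + 36,100 zł + 17,600 zł = 165,300 zł
  Less exemption 79,000 zł → base 86,300 zł
  86,300 zł × 10% = 8,630 zł

Regular income tax:
  44,000 zł × 15% = 6,600 zł
  67,600 zł × 27% = 18,252 zł
  → 24,852 zł

24,852 zł > 8,630 zł, so the regular income tax governs.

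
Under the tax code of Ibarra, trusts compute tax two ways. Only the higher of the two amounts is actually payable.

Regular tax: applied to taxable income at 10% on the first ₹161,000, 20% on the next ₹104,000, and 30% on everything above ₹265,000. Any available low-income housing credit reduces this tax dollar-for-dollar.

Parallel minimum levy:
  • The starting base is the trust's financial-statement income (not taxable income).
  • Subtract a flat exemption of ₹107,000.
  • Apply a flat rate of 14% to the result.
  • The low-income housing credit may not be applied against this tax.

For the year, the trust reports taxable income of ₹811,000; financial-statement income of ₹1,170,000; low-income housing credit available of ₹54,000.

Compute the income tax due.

Regular tax:
  ₹161,000 × 10% = ₹16,100
  ₹104,000 × 20% = ₹20,800
  ₹546,000 × 30% = ₹163,800
  → ₹200,700
  Less low-income housing credit ₹54,000 → ₹146,700

Parallel minimum levy:
  Base (financial-statement income): ₹1,170,000
  Less exemption ₹107,000 → base ₹1,063,000
  ₹1,063,000 × 14% = ₹148,820

₹148,820 > ₹146,700, so the parallel minimum levy is the binding amount.

₹148,820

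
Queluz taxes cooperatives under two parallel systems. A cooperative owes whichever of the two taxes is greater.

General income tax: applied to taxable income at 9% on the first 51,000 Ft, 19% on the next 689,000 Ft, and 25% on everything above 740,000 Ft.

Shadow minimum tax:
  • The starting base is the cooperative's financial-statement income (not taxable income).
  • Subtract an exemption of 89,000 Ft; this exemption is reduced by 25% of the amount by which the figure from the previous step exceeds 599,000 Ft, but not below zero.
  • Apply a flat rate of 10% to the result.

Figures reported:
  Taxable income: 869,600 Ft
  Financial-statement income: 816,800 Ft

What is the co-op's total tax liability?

General income tax:
  51,000 Ft × 9% = 4,590 Ft
  689,000 Ft × 19% = 130,910 Ft
  129,600 Ft × 25% = 32,400 Ft
  → 167,900 Ft

Shadow minimum tax:
  Base (financial-statement income): 816,800 Ft
  Exemption: 89,000 Ft − 25% × (816,800 Ft − 599,000 Ft) = 89,000 Ft − 54,450 Ft = 34,550 Ft
  Base: 816,800 Ft − 34,550 Ft = 782,250 Ft
  782,250 Ft × 10% = 78,225 Ft

167,900 Ft > 78,225 Ft, so the general income tax governs.

167,900 Ft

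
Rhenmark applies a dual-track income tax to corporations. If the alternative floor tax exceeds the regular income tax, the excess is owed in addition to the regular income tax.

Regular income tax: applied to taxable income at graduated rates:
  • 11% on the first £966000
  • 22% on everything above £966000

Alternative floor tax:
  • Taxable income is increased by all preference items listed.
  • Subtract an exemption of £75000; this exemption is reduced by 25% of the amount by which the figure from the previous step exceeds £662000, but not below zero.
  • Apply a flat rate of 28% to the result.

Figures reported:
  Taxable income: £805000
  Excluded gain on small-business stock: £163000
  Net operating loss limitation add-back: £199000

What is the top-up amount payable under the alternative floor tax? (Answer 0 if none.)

Regular income tax:
  £805000 × 11% = £88550

Alternative floor tax:
  Adjusted income: £805000 + £163000 + £199000 = £1167000
  Exemption: 25% × (£1167000 − £662000) = £126250 ≥ £75000, so the exemption is fully phased out
  Base: £1167000 − £0 = £1167000
  £1167000 × 28% = £326760

Excess of alternative floor tax over regular income tax: £326760 − £88550 = £238210.

£238210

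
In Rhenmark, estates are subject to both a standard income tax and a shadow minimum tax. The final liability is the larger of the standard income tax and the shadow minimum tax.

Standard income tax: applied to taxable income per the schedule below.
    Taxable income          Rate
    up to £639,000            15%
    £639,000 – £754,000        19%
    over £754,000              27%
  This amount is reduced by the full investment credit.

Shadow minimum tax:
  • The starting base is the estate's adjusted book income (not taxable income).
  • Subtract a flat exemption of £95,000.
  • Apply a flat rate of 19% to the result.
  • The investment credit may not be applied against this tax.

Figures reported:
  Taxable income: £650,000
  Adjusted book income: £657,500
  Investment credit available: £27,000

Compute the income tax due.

£106,875

Standard income tax:
  £639,000 × 15% = £95,850
  £11,000 × 19% = £2,090
  → £97,940
  Less investment credit £27,000 → £70,940

Shadow minimum tax:
  Base (adjusted book income): £657,500
  Less exemption £95,000 → base £562,500
  £562,500 × 19% = £106,875

£106,875 > £70,940, so the shadow minimum tax is the binding amount.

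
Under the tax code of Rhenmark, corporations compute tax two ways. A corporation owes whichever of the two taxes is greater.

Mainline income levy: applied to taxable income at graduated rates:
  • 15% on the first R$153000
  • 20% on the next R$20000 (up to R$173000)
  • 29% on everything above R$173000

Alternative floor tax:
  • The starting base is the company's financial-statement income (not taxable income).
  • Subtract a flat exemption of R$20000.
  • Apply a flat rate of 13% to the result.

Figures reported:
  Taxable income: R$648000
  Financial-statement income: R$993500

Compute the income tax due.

Alternative floor tax:
  Base (financial-statement income): R$993500
  Less exemption R$20000 → base R$973500
  R$973500 × 13% = R$126555

Mainline income levy:
  R$153000 × 15% = R$22950
  R$20000 × 20% = R$4000
  R$475000 × 29% = R$137750
  → R$164700

R$164700 > R$126555, so the mainline income levy governs.

R$164700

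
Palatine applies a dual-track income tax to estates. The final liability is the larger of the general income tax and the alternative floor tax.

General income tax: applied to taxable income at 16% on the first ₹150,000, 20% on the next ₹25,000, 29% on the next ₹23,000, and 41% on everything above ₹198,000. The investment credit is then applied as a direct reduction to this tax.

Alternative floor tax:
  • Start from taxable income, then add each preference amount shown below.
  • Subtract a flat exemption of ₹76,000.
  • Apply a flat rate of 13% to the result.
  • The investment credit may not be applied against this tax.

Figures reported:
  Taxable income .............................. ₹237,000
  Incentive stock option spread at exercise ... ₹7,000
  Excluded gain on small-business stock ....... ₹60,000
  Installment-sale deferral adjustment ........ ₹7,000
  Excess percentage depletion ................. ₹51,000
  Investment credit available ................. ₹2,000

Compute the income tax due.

₹49,660

General income tax:
  ₹150,000 × 16% = ₹24,000
  ₹25,000 × 20% = ₹5,000
  ₹23,000 × 29% = ₹6,670
  ₹39,000 × 41% = ₹15,990
  → ₹51,660
  Less investment credit ₹2,000 → ₹49,660

Alternative floor tax:
  Adjusted income: ₹237,000 + ₹7,000 + ₹60,000 + ₹7,000 + ₹51,000 = ₹362,000
  Less exemption ₹76,000 → base ₹286,000
  ₹286,000 × 13% = ₹37,180

₹49,660 > ₹37,180, so the general income tax governs.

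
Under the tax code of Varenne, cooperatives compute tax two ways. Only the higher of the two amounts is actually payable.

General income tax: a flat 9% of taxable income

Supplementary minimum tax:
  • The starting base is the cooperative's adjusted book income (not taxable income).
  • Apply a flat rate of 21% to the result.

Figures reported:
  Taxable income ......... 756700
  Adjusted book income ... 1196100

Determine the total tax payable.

Supplementary minimum tax:
  Base (adjusted book income): 1196100
  1196100 × 21% = 251181

General income tax:
  756700 × 9% = 68103

251181 > 68103, so the supplementary minimum tax is the binding amount.

251181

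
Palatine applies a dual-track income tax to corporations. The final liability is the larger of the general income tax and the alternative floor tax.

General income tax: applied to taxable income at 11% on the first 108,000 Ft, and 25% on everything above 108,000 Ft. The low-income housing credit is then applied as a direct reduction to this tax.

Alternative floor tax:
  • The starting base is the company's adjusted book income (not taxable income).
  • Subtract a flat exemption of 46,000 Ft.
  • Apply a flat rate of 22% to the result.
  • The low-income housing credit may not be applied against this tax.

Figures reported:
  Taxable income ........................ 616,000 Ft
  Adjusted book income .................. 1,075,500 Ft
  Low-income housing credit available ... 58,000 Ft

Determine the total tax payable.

226,490 Ft

General income tax:
  108,000 Ft × 11% = 11,880 Ft
  508,000 Ft × 25% = 127,000 Ft
  → 138,880 Ft
  Less low-income housing credit 58,000 Ft → 80,880 Ft

Alternative floor tax:
  Base (adjusted book income): 1,075,500 Ft
  Less exemption 46,000 Ft → base 1,029,500 Ft
  1,029,500 Ft × 22% = 226,490 Ft

226,490 Ft > 80,880 Ft, so the alternative floor tax is the binding amount.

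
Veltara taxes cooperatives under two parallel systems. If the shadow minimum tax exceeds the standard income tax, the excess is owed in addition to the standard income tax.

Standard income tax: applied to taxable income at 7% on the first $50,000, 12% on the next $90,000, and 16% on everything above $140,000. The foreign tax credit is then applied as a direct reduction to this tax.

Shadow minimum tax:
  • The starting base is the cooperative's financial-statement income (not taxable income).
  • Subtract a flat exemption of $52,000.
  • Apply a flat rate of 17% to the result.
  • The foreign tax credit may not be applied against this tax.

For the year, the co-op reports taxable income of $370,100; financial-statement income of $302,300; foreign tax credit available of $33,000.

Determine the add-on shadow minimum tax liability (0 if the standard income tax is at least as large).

Shadow minimum tax:
  Base (financial-statement income): $302,300
  Less exemption $52,000 → base $250,300
  $250,300 × 17% = $42,551

Standard income tax:
  $50,000 × 7% = $3,500
  $90,000 × 12% = $10,800
  $230,100 × 16% = $36,816
  → $51,116
  Less foreign tax credit $33,000 → $18,116

Excess of shadow minimum tax over standard income tax: $42,551 − $18,116 = $24,435.

$24,435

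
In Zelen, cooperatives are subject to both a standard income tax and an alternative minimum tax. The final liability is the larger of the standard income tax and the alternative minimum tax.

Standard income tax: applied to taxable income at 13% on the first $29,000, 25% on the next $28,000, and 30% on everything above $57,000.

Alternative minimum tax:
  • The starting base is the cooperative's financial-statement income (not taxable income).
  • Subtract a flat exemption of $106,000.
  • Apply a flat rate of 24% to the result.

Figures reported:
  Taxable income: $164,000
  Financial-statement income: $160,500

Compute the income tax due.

Alternative minimum tax:
  Base (financial-statement income): $160,500
  Less exemption $106,000 → base $54,500
  $54,500 × 24% = $13,080

Standard income tax:
  $29,000 × 13% = $3,770
  $28,000 × 25% = $7,000
  $107,000 × 30% = $32,100
  → $42,870

$42,870 > $13,080, so the standard income tax governs.

$42,870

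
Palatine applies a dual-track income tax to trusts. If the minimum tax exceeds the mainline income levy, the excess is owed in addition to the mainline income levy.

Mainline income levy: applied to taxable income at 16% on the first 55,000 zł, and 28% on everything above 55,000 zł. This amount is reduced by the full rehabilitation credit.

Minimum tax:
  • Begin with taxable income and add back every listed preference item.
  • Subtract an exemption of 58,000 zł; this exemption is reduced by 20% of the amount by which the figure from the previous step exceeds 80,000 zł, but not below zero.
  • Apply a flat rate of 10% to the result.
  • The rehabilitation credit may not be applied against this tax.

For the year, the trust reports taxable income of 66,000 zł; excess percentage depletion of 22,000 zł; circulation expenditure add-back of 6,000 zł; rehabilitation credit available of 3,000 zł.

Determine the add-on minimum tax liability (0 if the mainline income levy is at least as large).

0 zł

Minimum tax:
  Adjusted income: 66,000 zł + 22,000 zł + 6,000 zł = 94,000 zł
  Exemption: 58,000 zł − 20% × (94,000 zł − 80,000 zł) = 58,000 zł − 2,800 zł = 55,200 zł
  Base: 94,000 zł − 55,200 zł = 38,800 zł
  38,800 zł × 10% = 3,880 zł

Mainline income levy:
  55,000 zł × 16% = 8,800 zł
  11,000 zł × 28% = 3,080 zł
  → 11,880 zł
  Less rehabilitation credit 3,000 zł → 8,880 zł

3,880 zł ≤ 8,880 zł, so no add-on is due.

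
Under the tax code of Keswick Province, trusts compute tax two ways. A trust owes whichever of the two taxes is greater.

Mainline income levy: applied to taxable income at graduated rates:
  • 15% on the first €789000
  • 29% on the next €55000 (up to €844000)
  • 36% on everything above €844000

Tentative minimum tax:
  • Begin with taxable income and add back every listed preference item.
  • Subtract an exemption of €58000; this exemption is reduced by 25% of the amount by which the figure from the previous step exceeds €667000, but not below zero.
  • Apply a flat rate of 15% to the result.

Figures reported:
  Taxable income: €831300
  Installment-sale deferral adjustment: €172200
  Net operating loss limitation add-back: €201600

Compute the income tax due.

€180765

Tentative minimum tax:
  Adjusted income: €831300 + €172200 + €201600 = €1205100
  Exemption: 25% × (€1205100 − €667000) = €134525 ≥ €58000, so the exemption is fully phased out
  Base: €1205100 − €0 = €1205100
  €1205100 × 15% = €180765

Mainline income levy:
  €789000 × 15% = €118350
  €42300 × 29% = €12267
  → €130617

€180765 > €130617, so the tentative minimum tax is the binding amount.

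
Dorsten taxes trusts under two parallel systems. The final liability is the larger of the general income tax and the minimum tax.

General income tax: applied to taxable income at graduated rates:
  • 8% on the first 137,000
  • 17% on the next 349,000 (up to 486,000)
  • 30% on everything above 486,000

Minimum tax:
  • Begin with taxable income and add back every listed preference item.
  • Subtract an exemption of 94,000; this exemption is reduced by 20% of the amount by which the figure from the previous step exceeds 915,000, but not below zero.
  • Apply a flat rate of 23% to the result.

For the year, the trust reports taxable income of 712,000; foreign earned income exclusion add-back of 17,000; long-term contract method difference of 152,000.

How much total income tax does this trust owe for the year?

181,010

Minimum tax:
  Adjusted income: 712,000 + 17,000 + 152,000 = 881,000
  Exemption: 881,000 ≤ 915,000, so full 94,000 applies
  Base: 881,000 − 94,000 = 787,000
  787,000 × 23% = 181,010

General income tax:
  137,000 × 8% = 10,960
  349,000 × 17% = 59,330
  226,000 × 30% = 67,800
  → 138,090

181,010 > 138,090, so the minimum tax is the binding amount.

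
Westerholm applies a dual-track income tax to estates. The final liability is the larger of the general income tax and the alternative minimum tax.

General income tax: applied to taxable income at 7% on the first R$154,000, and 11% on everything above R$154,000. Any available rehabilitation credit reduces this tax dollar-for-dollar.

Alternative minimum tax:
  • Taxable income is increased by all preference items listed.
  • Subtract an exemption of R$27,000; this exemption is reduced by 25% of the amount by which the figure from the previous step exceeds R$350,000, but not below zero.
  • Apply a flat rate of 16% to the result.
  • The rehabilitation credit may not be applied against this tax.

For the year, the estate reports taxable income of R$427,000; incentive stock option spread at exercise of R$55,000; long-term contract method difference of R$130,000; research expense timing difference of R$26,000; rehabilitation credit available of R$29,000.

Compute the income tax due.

R$102,080

Alternative minimum tax:
  Adjusted income: R$427,000 + R$55,000 + R$130,000 + R$26,000 = R$638,000
  Exemption: 25% × (R$638,000 − R$350,000) = R$72,000 ≥ R$27,000, so the exemption is fully phased out
  Base: R$638,000 − R$0 = R$638,000
  R$638,000 × 16% = R$102,080

General income tax:
  R$154,000 × 7% = R$10,780
  R$273,000 × 11% = R$30,030
  → R$40,810
  Less rehabilitation credit R$29,000 → R$11,810

R$102,080 > R$11,810, so the alternative minimum tax is the binding amount.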